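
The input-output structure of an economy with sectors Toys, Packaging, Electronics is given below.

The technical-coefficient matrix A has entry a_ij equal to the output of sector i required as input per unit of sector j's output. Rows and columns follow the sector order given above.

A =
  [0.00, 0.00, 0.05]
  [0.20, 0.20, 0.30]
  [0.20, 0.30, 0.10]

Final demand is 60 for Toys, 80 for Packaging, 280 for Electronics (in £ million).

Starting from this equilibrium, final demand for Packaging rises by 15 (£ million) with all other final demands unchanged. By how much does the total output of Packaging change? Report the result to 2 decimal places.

Δx_2 = 21.57

I − A =
  [   1.00     0.00    -0.05]
  [  -0.20     0.80    -0.30]
  [  -0.20    -0.30     0.90]
Cofactors of I−A, C_ij = (−1)^(i+j)·(minor ij) (rows/columns in the sector order above):
  C_11 = (0.80)(0.90) − (-0.30)(-0.30) = 0.6300
  C_12 = −[(-0.20)(0.90) − (-0.30)(-0.20)] = 0.2400
  C_13 = (-0.20)(-0.30) − (0.80)(-0.20) = 0.2200
  C_21 = −[(0.00)(0.90) − (-0.05)(-0.30)] = 0.0150
  C_22 = (1.00)(0.90) − (-0.05)(-0.20) = 0.8900
  C_23 = −[(1.00)(-0.30) − (0.00)(-0.20)] = 0.3000
  C_31 = (0.00)(-0.30) − (-0.05)(0.80) = 0.0400
  C_32 = −[(1.00)(-0.30) − (-0.05)(-0.20)] = 0.3100
  C_33 = (1.00)(0.80) − (0.00)(-0.20) = 0.8000
det(I−A) = Σ_j (I−A)_1j·C_1j = (1.00)(0.6300) + (0.00)(0.2400) + (-0.05)(0.2200) = 0.6190
adj(I−A) = Cᵀ =
  [ 0.6300   0.0150   0.0400]
  [ 0.2400   0.8900   0.3100]
  [ 0.2200   0.3000   0.8000]
(I − A)⁻¹ = adj(I−A) / det(I−A) ≈
  [   1.0178     0.0242     0.0646]
  [   0.3877     1.4378     0.5008]
  [   0.3554     0.4847     1.2924]
Δx = (I − A)⁻¹ Δd with Δd having +15 in the Packaging component and 0 elsewhere.
So Δx_2 = L_22 · (+15), where L_22 = adj(I−A)_22 / det(I−A) = 0.8900 / 0.6190.
Δx_2 = 0.8900 × (+15) / 0.6190 = 13.35 / 0.6190 ≈ 21.57.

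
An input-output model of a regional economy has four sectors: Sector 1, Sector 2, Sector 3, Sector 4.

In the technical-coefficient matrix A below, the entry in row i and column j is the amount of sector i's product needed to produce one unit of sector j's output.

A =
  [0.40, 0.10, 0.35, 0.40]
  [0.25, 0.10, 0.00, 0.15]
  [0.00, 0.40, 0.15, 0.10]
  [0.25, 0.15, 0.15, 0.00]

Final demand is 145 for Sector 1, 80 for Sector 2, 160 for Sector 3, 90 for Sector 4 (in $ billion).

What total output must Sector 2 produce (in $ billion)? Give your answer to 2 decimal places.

x_2 = 389.98

I − A =
  [   0.60    -0.10    -0.35    -0.40]
  [  -0.25     0.90     0.00    -0.15]
  [   0.00    -0.40     0.85    -0.10]
  [  -0.25    -0.15    -0.15     1.00]
Compute the cofactors C_ij = (−1)^(i+j)·(3×3 minor ij) of I−A; the adjugate is their transpose:
adj(I−A) = Cᵀ =
  [ 0.723375   0.303750   0.363375   0.371250]
  [ 0.240625   0.407250   0.129125   0.170250]
  [ 0.141250   0.211500   0.392750   0.127500]
  [ 0.238125   0.168750   0.169125   0.402750]
det(I−A) = Σ_j (I−A)_1j·C_1j = (0.60)(0.723375) + (-0.10)(0.240625) + (-0.35)(0.141250) + (-0.40)(0.238125) = 0.265275
(I − A)⁻¹ = adj(I−A) / det(I−A) ≈
  [   2.7269     1.1450     1.3698     1.3995]
  [   0.9071     1.5352     0.4868     0.6418]
  [   0.5325     0.7973     1.4805     0.4806]
  [   0.8977     0.6361     0.6375     1.5182]
x = (I − A)⁻¹ d = adj(I−A)·d / det(I−A), with det(I−A) = 0.265275:
  x_1 = (0.723375·145 + 0.303750·80 + 0.363375·160 + 0.371250·90) / 0.265275 = 220.741875 / 0.265275 ≈ 832.12
  x_2 = (0.240625·145 + 0.407250·80 + 0.129125·160 + 0.170250·90) / 0.265275 = 103.453125 / 0.265275 ≈ 389.98
  x_3 = (0.141250·145 + 0.211500·80 + 0.392750·160 + 0.127500·90) / 0.265275 = 111.71625 / 0.265275 ≈ 421.13
  x_4 = (0.238125·145 + 0.168750·80 + 0.169125·160 + 0.402750·90) / 0.265275 = 111.335625 / 0.265275 ≈ 419.70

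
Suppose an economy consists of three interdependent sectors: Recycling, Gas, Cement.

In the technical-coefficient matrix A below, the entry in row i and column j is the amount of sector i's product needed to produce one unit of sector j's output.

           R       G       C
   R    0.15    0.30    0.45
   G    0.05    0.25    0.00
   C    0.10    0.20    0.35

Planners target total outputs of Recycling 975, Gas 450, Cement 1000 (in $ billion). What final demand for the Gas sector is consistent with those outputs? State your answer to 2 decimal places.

I − A =
  [   0.85    -0.30    -0.45]
  [  -0.05     0.75     0.00]
  [  -0.10    -0.20     0.65]
d = (I − A) x:
  d_R = (+0.85)·975 + (-0.30)·450 + (-0.45)·1000 = 243.75
  d_G = (-0.05)·975 + (+0.75)·450 + (+0.00)·1000 = 288.75
  d_C = (-0.10)·975 + (-0.20)·450 + (+0.65)·1000 = 462.50

d_G = 288.75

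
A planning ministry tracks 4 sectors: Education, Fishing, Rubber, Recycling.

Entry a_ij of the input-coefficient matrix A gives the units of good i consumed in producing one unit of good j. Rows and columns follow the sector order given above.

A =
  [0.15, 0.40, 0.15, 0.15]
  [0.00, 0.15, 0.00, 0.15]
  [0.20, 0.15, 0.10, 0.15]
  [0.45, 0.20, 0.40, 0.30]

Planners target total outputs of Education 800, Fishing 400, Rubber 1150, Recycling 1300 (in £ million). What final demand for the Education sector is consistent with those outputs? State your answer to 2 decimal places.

d_1 = 152.50

I − A =
  [   0.85    -0.40    -0.15    -0.15]
  [   0.00     0.85     0.00    -0.15]
  [  -0.20    -0.15     0.90    -0.15]
  [  -0.45    -0.20    -0.40     0.70]
d = (I − A) x:
  d_1 = (+0.85)·800 + (-0.40)·400 + (-0.15)·1150 + (-0.15)·1300 = 152.50
  d_2 = (+0.00)·800 + (+0.85)·400 + (+0.00)·1150 + (-0.15)·1300 = 145.00
  d_3 = (-0.20)·800 + (-0.15)·400 + (+0.90)·1150 + (-0.15)·1300 = 620.00
  d_4 = (-0.45)·800 + (-0.20)·400 + (-0.40)·1150 + (+0.70)·1300 = 10.00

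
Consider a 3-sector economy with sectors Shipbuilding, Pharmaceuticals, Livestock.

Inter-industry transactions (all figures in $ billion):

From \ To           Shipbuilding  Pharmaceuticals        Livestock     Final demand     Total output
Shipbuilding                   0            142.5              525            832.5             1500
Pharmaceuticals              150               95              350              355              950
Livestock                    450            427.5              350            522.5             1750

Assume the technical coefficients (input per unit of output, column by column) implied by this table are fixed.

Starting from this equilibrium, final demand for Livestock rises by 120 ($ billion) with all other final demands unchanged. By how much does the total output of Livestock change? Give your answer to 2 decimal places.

Δx_3 = 206.41

Technical coefficients a_ij = z_ij / X_j:
  a_11 = 0/1500 = 0.00, a_21 = 150/1500 = 0.10, a_31 = 450/1500 = 0.30
  a_12 = 142.5/950 = 0.15, a_22 = 95/950 = 0.10, a_32 = 427.5/950 = 0.45
  a_13 = 525/1750 = 0.30, a_23 = 350/1750 = 0.20, a_33 = 350/1750 = 0.20
I − A =
  [   1.00    -0.15    -0.30]
  [  -0.10     0.90    -0.20]
  [  -0.30    -0.45     0.80]
Cofactors of I−A, C_ij = (−1)^(i+j)·(minor ij) (rows/columns in the sector order above):
  C_11 = (0.90)(0.80) − (-0.20)(-0.45) = 0.6300
  C_12 = −[(-0.10)(0.80) − (-0.20)(-0.30)] = 0.1400
  C_13 = (-0.10)(-0.45) − (0.90)(-0.30) = 0.3150
  C_21 = −[(-0.15)(0.80) − (-0.30)(-0.45)] = 0.2550
  C_22 = (1.00)(0.80) − (-0.30)(-0.30) = 0.7100
  C_23 = −[(1.00)(-0.45) − (-0.15)(-0.30)] = 0.4950
  C_31 = (-0.15)(-0.20) − (-0.30)(0.90) = 0.3000
  C_32 = −[(1.00)(-0.20) − (-0.30)(-0.10)] = 0.2300
  C_33 = (1.00)(0.90) − (-0.15)(-0.10) = 0.8850
det(I−A) = Σ_j (I−A)_1j·C_1j = (1.00)(0.6300) + (-0.15)(0.1400) + (-0.30)(0.3150) = 0.5145
adj(I−A) = Cᵀ =
  [ 0.6300   0.2550   0.3000]
  [ 0.1400   0.7100   0.2300]
  [ 0.3150   0.4950   0.8850]
(I − A)⁻¹ = adj(I−A) / det(I−A) ≈
  [   1.2245     0.4956     0.5831]
  [   0.2721     1.3800     0.4470]
  [   0.6122     0.9621     1.7201]
Δx = (I − A)⁻¹ Δd with Δd having +120 in the Livestock component and 0 elsewhere.
So Δx_3 = L_33 · (+120), where L_33 = adj(I−A)_33 / det(I−A) = 0.8850 / 0.5145.
Δx_3 = 0.8850 × (+120) / 0.5145 = 106.20 / 0.5145 ≈ 206.41.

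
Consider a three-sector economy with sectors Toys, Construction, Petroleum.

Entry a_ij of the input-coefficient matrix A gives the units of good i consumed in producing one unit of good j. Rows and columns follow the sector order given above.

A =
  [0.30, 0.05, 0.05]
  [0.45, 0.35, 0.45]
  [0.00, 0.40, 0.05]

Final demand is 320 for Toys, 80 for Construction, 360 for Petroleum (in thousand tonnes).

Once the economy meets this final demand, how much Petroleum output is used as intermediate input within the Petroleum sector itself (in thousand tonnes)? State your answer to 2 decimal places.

I − A =
  [   0.70    -0.05    -0.05]
  [  -0.45     0.65    -0.45]
  [   0.00    -0.40     0.95]
Cofactors of I−A, C_ij = (−1)^(i+j)·(minor ij) (rows/columns in the sector order above):
  C_11 = (0.65)(0.95) − (-0.45)(-0.40) = 0.4375
  C_12 = −[(-0.45)(0.95) − (-0.45)(0.00)] = 0.4275
  C_13 = (-0.45)(-0.40) − (0.65)(0.00) = 0.1800
  C_21 = −[(-0.05)(0.95) − (-0.05)(-0.40)] = 0.0675
  C_22 = (0.70)(0.95) − (-0.05)(0.00) = 0.6650
  C_23 = −[(0.70)(-0.40) − (-0.05)(0.00)] = 0.2800
  C_31 = (-0.05)(-0.45) − (-0.05)(0.65) = 0.0550
  C_32 = −[(0.70)(-0.45) − (-0.05)(-0.45)] = 0.3375
  C_33 = (0.70)(0.65) − (-0.05)(-0.45) = 0.4325
det(I−A) = Σ_j (I−A)_1j·C_1j = (0.70)(0.4375) + (-0.05)(0.4275) + (-0.05)(0.1800) = 0.275875
adj(I−A) = Cᵀ =
  [ 0.4375   0.0675   0.0550]
  [ 0.4275   0.6650   0.3375]
  [ 0.1800   0.2800   0.4325]
(I − A)⁻¹ = adj(I−A) / det(I−A) ≈
  [   1.5859     0.2447     0.1994]
  [   1.5496     2.4105     1.2234]
  [   0.6525     1.0150     1.5677]
First solve x = (I − A)⁻¹ d = adj(I−A)·d / det(I−A); in particular x_3 = (0.1800·320 + 0.2800·80 + 0.4325·360) / 0.275875 = 235.70 / 0.275875 ≈ 854.3725.
Intermediate flow from 3 to 3: z_33 = a_33 · x_3 = 0.05 × 235.70 / 0.275875 = 11.785 / 0.275875 ≈ 42.72.

z_33 = 42.72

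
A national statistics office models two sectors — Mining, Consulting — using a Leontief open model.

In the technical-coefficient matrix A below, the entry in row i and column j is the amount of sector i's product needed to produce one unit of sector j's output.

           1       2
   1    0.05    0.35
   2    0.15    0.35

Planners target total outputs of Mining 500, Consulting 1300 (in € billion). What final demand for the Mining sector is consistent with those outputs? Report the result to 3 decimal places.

d_1 = 20.000

I − A =
  [   0.95    -0.35]
  [  -0.15     0.65]
d = (I − A) x:
  d_1 = (+0.95)·500 + (-0.35)·1300 = 20.000
  d_2 = (-0.15)·500 + (+0.65)·1300 = 770.000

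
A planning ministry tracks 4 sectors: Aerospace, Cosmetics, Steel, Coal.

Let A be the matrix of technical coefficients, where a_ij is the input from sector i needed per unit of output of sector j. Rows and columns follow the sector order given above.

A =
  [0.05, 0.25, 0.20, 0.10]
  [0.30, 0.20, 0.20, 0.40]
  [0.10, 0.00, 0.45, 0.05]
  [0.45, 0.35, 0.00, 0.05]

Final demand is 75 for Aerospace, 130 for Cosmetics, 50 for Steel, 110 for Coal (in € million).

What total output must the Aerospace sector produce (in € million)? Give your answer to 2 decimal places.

x_1 = 319.16

I − A =
  [   0.95    -0.25    -0.20    -0.10]
  [  -0.30     0.80    -0.20    -0.40]
  [  -0.10     0.00     0.55    -0.05]
  [  -0.45    -0.35     0.00     0.95]
Compute the cofactors C_ij = (−1)^(i+j)·(3×3 minor ij) of I−A; the adjugate is their transpose:
adj(I−A) = Cᵀ =
  [ 0.337500   0.153375   0.178500   0.109500]
  [ 0.279250   0.448125   0.264500   0.232000]
  [ 0.085250   0.049500   0.426250   0.052250]
  [ 0.262750   0.237750   0.182000   0.355750]
det(I−A) = Σ_j (I−A)_1j·C_1j = (0.95)(0.337500) + (-0.25)(0.279250) + (-0.20)(0.085250) + (-0.10)(0.262750) = 0.2074875
(I − A)⁻¹ = adj(I−A) / det(I−A) ≈
  [   1.6266     0.7392     0.8603     0.5277]
  [   1.3459     2.1598     1.2748     1.1181]
  [   0.4109     0.2386     2.0543     0.2518]
  [   1.2663     1.1459     0.8772     1.7146]
x = (I − A)⁻¹ d = adj(I−A)·d / det(I−A), with det(I−A) = 0.2074875:
  x_1 = (0.337500·75 + 0.153375·130 + 0.178500·50 + 0.109500·110) / 0.2074875 = 66.22125 / 0.2074875 ≈ 319.16
  x_2 = (0.279250·75 + 0.448125·130 + 0.264500·50 + 0.232000·110) / 0.2074875 = 117.945 / 0.2074875 ≈ 568.44
  x_3 = (0.085250·75 + 0.049500·130 + 0.426250·50 + 0.052250·110) / 0.2074875 = 39.88875 / 0.2074875 ≈ 192.25
  x_4 = (0.262750·75 + 0.237750·130 + 0.182000·50 + 0.355750·110) / 0.2074875 = 98.84625 / 0.2074875 ≈ 476.40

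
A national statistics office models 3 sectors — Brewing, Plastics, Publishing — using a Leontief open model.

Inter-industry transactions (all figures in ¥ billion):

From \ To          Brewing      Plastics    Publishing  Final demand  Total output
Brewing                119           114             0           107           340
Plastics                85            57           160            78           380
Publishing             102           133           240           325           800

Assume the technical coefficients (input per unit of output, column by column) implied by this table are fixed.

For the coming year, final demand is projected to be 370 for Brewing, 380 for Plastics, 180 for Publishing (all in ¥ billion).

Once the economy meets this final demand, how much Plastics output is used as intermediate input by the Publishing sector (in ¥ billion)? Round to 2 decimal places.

z_23 = 246.22

Technical coefficients a_ij = z_ij / X_j:
  a_11 = 119/340 = 0.35, a_21 = 85/340 = 0.25, a_31 = 102/340 = 0.30
  a_12 = 114/380 = 0.30, a_22 = 57/380 = 0.15, a_32 = 133/380 = 0.35
  a_13 = 0/800 = 0.00, a_23 = 160/800 = 0.20, a_33 = 240/800 = 0.30
I − A =
  [   0.65    -0.30     0.00]
  [  -0.25     0.85    -0.20]
  [  -0.30    -0.35     0.70]
Cofactors of I−A, C_ij = (−1)^(i+j)·(minor ij) (rows/columns in the sector order above):
  C_11 = (0.85)(0.70) − (-0.20)(-0.35) = 0.5250
  C_12 = −[(-0.25)(0.70) − (-0.20)(-0.30)] = 0.2350
  C_13 = (-0.25)(-0.35) − (0.85)(-0.30) = 0.3425
  C_21 = −[(-0.30)(0.70) − (0.00)(-0.35)] = 0.2100
  C_22 = (0.65)(0.70) − (0.00)(-0.30) = 0.4550
  C_23 = −[(0.65)(-0.35) − (-0.30)(-0.30)] = 0.3175
  C_31 = (-0.30)(-0.20) − (0.00)(0.85) = 0.0600
  C_32 = −[(0.65)(-0.20) − (0.00)(-0.25)] = 0.1300
  C_33 = (0.65)(0.85) − (-0.30)(-0.25) = 0.4775
det(I−A) = Σ_j (I−A)_1j·C_1j = (0.65)(0.5250) + (-0.30)(0.2350) + (0.00)(0.3425) = 0.27075
adj(I−A) = Cᵀ =
  [ 0.5250   0.2100   0.0600]
  [ 0.2350   0.4550   0.1300]
  [ 0.3425   0.3175   0.4775]
(I − A)⁻¹ = adj(I−A) / det(I−A) ≈
  [   1.9391     0.7756     0.2216]
  [   0.8680     1.6805     0.4801]
  [   1.2650     1.1727     1.7636]
First solve x = (I − A)⁻¹ d = adj(I−A)·d / det(I−A); in particular x_3 = (0.3425·370 + 0.3175·380 + 0.4775·180) / 0.27075 = 333.325 / 0.27075 ≈ 1231.1173.
Intermediate flow from 2 to 3: z_23 = a_23 · x_3 = 0.20 × 333.325 / 0.27075 = 66.665 / 0.27075 ≈ 246.22.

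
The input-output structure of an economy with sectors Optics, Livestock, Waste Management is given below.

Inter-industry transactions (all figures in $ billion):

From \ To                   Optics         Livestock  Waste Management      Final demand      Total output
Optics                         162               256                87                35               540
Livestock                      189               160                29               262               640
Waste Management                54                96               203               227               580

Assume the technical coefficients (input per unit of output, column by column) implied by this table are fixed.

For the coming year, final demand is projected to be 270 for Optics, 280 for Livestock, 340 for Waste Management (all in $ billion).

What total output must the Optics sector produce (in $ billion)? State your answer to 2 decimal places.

Technical coefficients a_ij = z_ij / X_j:
  a_11 = 162/540 = 0.30, a_21 = 189/540 = 0.35, a_31 = 54/540 = 0.10
  a_12 = 256/640 = 0.40, a_22 = 160/640 = 0.25, a_32 = 96/640 = 0.15
  a_13 = 87/580 = 0.15, a_23 = 29/580 = 0.05, a_33 = 203/580 = 0.35
I − A =
  [   0.70    -0.40    -0.15]
  [  -0.35     0.75    -0.05]
  [  -0.10    -0.15     0.65]
Cofactors of I−A, C_ij = (−1)^(i+j)·(minor ij) (rows/columns in the sector order above):
  C_11 = (0.75)(0.65) − (-0.05)(-0.15) = 0.4800
  C_12 = −[(-0.35)(0.65) − (-0.05)(-0.10)] = 0.2325
  C_13 = (-0.35)(-0.15) − (0.75)(-0.10) = 0.1275
  C_21 = −[(-0.40)(0.65) − (-0.15)(-0.15)] = 0.2825
  C_22 = (0.70)(0.65) − (-0.15)(-0.10) = 0.4400
  C_23 = −[(0.70)(-0.15) − (-0.40)(-0.10)] = 0.1450
  C_31 = (-0.40)(-0.05) − (-0.15)(0.75) = 0.1325
  C_32 = −[(0.70)(-0.05) − (-0.15)(-0.35)] = 0.0875
  C_33 = (0.70)(0.75) − (-0.40)(-0.35) = 0.3850
det(I−A) = Σ_j (I−A)_1j·C_1j = (0.70)(0.4800) + (-0.40)(0.2325) + (-0.15)(0.1275) = 0.223875
adj(I−A) = Cᵀ =
  [ 0.4800   0.2825   0.1325]
  [ 0.2325   0.4400   0.0875]
  [ 0.1275   0.1450   0.3850]
(I − A)⁻¹ = adj(I−A) / det(I−A) ≈
  [   2.1441     1.2619     0.5918]
  [   1.0385     1.9654     0.3908]
  [   0.5695     0.6477     1.7197]
x = (I − A)⁻¹ d = adj(I−A)·d / det(I−A), with det(I−A) = 0.223875:
  x_1 = (0.4800·270 + 0.2825·280 + 0.1325·340) / 0.223875 = 253.75 / 0.223875 ≈ 1133.45
  x_2 = (0.2325·270 + 0.4400·280 + 0.0875·340) / 0.223875 = 215.725 / 0.223875 ≈ 963.60
  x_3 = (0.1275·270 + 0.1450·280 + 0.3850·340) / 0.223875 = 205.925 / 0.223875 ≈ 919.82

x_1 = 1133.45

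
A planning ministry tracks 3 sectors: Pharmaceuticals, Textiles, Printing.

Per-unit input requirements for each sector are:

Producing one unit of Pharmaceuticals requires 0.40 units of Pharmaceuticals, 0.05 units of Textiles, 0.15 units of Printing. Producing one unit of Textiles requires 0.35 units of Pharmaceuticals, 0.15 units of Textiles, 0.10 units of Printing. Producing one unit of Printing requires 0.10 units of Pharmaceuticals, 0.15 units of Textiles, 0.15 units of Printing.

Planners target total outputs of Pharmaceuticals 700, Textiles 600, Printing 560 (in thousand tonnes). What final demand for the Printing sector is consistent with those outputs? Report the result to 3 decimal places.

d_3 = 311.000

I − A =
  [   0.60    -0.35    -0.10]
  [  -0.05     0.85    -0.15]
  [  -0.15    -0.10     0.85]
d = (I − A) x:
  d_1 = (+0.60)·700 + (-0.35)·600 + (-0.10)·560 = 154.000
  d_2 = (-0.05)·700 + (+0.85)·600 + (-0.15)·560 = 391.000
  d_3 = (-0.15)·700 + (-0.10)·600 + (+0.85)·560 = 311.000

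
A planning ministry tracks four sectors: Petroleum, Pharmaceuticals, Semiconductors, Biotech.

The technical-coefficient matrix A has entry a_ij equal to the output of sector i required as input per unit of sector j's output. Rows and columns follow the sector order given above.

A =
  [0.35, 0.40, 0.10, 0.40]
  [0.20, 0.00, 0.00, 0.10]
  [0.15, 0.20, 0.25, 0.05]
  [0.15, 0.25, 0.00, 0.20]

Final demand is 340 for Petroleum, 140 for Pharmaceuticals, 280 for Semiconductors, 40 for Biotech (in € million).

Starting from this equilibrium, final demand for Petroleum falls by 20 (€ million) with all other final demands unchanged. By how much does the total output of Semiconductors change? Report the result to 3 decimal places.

I − A =
  [   0.65    -0.40    -0.10    -0.40]
  [  -0.20     1.00     0.00    -0.10]
  [  -0.15    -0.20     0.75    -0.05]
  [  -0.15    -0.25     0.00     0.80]
Compute the cofactors C_ij = (−1)^(i+j)·(3×3 minor ij) of I−A; the adjugate is their transpose:
adj(I−A) = Cᵀ =
  [ 0.581250   0.332250   0.077500   0.337000]
  [ 0.131250   0.332250   0.017500   0.108250]
  [ 0.161250   0.166125   0.353750   0.123500]
  [ 0.150000   0.166125   0.020000   0.408500]
det(I−A) = Σ_j (I−A)_1j·C_1j = (0.65)(0.581250) + (-0.40)(0.131250) + (-0.10)(0.161250) + (-0.40)(0.150000) = 0.2491875
(I − A)⁻¹ = adj(I−A) / det(I−A) ≈
  [   2.3326     1.3333     0.3110     1.3524]
  [   0.5267     1.3333     0.0702     0.4344]
  [   0.6471     0.6667     1.4196     0.4956]
  [   0.6020     0.6667     0.0803     1.6393]
Δx = (I − A)⁻¹ Δd with Δd having -20 in the Petroleum component and 0 elsewhere.
So Δx_3 = L_31 · (-20), where L_31 = adj(I−A)_31 / det(I−A) = 0.161250 / 0.2491875.
Δx_3 = 0.161250 × (-20) / 0.2491875 = -3.225 / 0.2491875 ≈ -12.942.

Δx_3 = -12.942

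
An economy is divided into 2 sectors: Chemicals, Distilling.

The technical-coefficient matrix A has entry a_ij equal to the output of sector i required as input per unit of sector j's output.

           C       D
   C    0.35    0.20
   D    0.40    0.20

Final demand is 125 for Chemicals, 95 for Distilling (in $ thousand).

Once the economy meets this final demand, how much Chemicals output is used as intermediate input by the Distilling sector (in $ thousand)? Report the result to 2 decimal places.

z_CD = 50.80

I − A =
  [   0.65    -0.20]
  [  -0.40     0.80]
det(I−A) = (0.65)(0.80) − (-0.20)(-0.40) = 0.4400
adj(I−A) = [[0.80, 0.20], [0.40, 0.65]]
(I − A)⁻¹ = adj(I−A) / det(I−A) ≈
  [   1.8182     0.4545]
  [   0.9091     1.4773]
First solve x = (I − A)⁻¹ d = adj(I−A)·d / det(I−A); in particular x_D = (0.40·125 + 0.65·95) / 0.4400 = 111.75 / 0.4400 ≈ 253.9773.
Intermediate flow from C to D: z_CD = a_CD · x_D = 0.20 × 111.75 / 0.4400 = 22.35 / 0.4400 ≈ 50.80.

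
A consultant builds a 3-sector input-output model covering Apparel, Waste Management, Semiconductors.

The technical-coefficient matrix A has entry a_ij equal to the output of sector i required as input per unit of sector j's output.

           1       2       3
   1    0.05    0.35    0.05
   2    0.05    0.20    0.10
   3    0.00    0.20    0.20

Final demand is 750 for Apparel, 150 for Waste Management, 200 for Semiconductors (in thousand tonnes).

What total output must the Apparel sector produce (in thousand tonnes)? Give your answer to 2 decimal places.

I − A =
  [   0.95    -0.35    -0.05]
  [  -0.05     0.80    -0.10]
  [   0.00    -0.20     0.80]
Cofactors of I−A, C_ij = (−1)^(i+j)·(minor ij) (rows/columns in the sector order above):
  C_11 = (0.80)(0.80) − (-0.10)(-0.20) = 0.6200
  C_12 = −[(-0.05)(0.80) − (-0.10)(0.00)] = 0.0400
  C_13 = (-0.05)(-0.20) − (0.80)(0.00) = 0.0100
  C_21 = −[(-0.35)(0.80) − (-0.05)(-0.20)] = 0.2900
  C_22 = (0.95)(0.80) − (-0.05)(0.00) = 0.7600
  C_23 = −[(0.95)(-0.20) − (-0.35)(0.00)] = 0.1900
  C_31 = (-0.35)(-0.10) − (-0.05)(0.80) = 0.0750
  C_32 = −[(0.95)(-0.10) − (-0.05)(-0.05)] = 0.0975
  C_33 = (0.95)(0.80) − (-0.35)(-0.05) = 0.7425
det(I−A) = Σ_j (I−A)_1j·C_1j = (0.95)(0.6200) + (-0.35)(0.0400) + (-0.05)(0.0100) = 0.5745
adj(I−A) = Cᵀ =
  [ 0.6200   0.2900   0.0750]
  [ 0.0400   0.7600   0.0975]
  [ 0.0100   0.1900   0.7425]
(I − A)⁻¹ = adj(I−A) / det(I−A) ≈
  [   1.0792     0.5048     0.1305]
  [   0.0696     1.3229     0.1697]
  [   0.0174     0.3307     1.2924]
x = (I − A)⁻¹ d = adj(I−A)·d / det(I−A), with det(I−A) = 0.5745:
  x_1 = (0.6200·750 + 0.2900·150 + 0.0750·200) / 0.5745 = 523.50 / 0.5745 ≈ 911.23
  x_2 = (0.0400·750 + 0.7600·150 + 0.0975·200) / 0.5745 = 163.50 / 0.5745 ≈ 284.60
  x_3 = (0.0100·750 + 0.1900·150 + 0.7425·200) / 0.5745 = 184.50 / 0.5745 ≈ 321.15

x_1 = 911.23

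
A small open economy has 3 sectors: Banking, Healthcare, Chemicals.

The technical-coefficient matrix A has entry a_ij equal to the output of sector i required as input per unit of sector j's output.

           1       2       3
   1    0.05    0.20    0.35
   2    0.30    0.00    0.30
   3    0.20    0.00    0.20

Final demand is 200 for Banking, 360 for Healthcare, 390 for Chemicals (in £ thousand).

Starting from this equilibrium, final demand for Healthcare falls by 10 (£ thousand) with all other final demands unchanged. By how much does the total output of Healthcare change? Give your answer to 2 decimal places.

Δx_2 = -10.95

I − A =
  [   0.95    -0.20    -0.35]
  [  -0.30     1.00    -0.30]
  [  -0.20     0.00     0.80]
Cofactors of I−A, C_ij = (−1)^(i+j)·(minor ij) (rows/columns in the sector order above):
  C_11 = (1.00)(0.80) − (-0.30)(0.00) = 0.8000
  C_12 = −[(-0.30)(0.80) − (-0.30)(-0.20)] = 0.3000
  C_13 = (-0.30)(0.00) − (1.00)(-0.20) = 0.2000
  C_21 = −[(-0.20)(0.80) − (-0.35)(0.00)] = 0.1600
  C_22 = (0.95)(0.80) − (-0.35)(-0.20) = 0.6900
  C_23 = −[(0.95)(0.00) − (-0.20)(-0.20)] = 0.0400
  C_31 = (-0.20)(-0.30) − (-0.35)(1.00) = 0.4100
  C_32 = −[(0.95)(-0.30) − (-0.35)(-0.30)] = 0.3900
  C_33 = (0.95)(1.00) − (-0.20)(-0.30) = 0.8900
det(I−A) = Σ_j (I−A)_1j·C_1j = (0.95)(0.8000) + (-0.20)(0.3000) + (-0.35)(0.2000) = 0.6300
adj(I−A) = Cᵀ =
  [ 0.8000   0.1600   0.4100]
  [ 0.3000   0.6900   0.3900]
  [ 0.2000   0.0400   0.8900]
(I − A)⁻¹ = adj(I−A) / det(I−A) ≈
  [   1.2698     0.2540     0.6508]
  [   0.4762     1.0952     0.6190]
  [   0.3175     0.0635     1.4127]
Δx = (I − A)⁻¹ Δd with Δd having -10 in the Healthcare component and 0 elsewhere.
So Δx_2 = L_22 · (-10), where L_22 = adj(I−A)_22 / det(I−A) = 0.6900 / 0.6300.
Δx_2 = 0.6900 × (-10) / 0.6300 = -6.90 / 0.6300 ≈ -10.95.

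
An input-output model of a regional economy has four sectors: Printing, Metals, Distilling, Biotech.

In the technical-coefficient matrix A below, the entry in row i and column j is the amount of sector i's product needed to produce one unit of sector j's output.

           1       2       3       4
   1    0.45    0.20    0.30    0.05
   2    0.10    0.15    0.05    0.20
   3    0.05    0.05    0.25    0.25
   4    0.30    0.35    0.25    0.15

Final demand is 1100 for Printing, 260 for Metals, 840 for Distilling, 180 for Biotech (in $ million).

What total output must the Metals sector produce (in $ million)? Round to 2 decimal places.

I − A =
  [   0.55    -0.20    -0.30    -0.05]
  [  -0.10     0.85    -0.05    -0.20]
  [  -0.05    -0.05     0.75    -0.25]
  [  -0.30    -0.35    -0.25     0.85]
Compute the cofactors C_ij = (−1)^(i+j)·(3×3 minor ij) of I−A; the adjugate is their transpose:
adj(I−A) = Cᵀ =
  [ 0.427250   0.167750   0.225750   0.131000]
  [ 0.110875   0.269125   0.094875   0.097750]
  [ 0.112375   0.095125   0.315375   0.121750]
  [ 0.229500   0.198000   0.211500   0.319500]
det(I−A) = Σ_j (I−A)_1j·C_1j = (0.55)(0.427250) + (-0.20)(0.110875) + (-0.30)(0.112375) + (-0.05)(0.229500) = 0.167625
(I − A)⁻¹ = adj(I−A) / det(I−A) ≈
  [   2.5488     1.0007     1.3468     0.7815]
  [   0.6614     1.6055     0.5660     0.5831]
  [   0.6704     0.5675     1.8814     0.7263]
  [   1.3691     1.1812     1.2617     1.9060]
x = (I − A)⁻¹ d = adj(I−A)·d / det(I−A), with det(I−A) = 0.167625:
  x_1 = (0.427250·1100 + 0.167750·260 + 0.225750·840 + 0.131000·180) / 0.167625 = 726.80 / 0.167625 ≈ 4335.87
  x_2 = (0.110875·1100 + 0.269125·260 + 0.094875·840 + 0.097750·180) / 0.167625 = 289.225 / 0.167625 ≈ 1725.43
  x_3 = (0.112375·1100 + 0.095125·260 + 0.315375·840 + 0.121750·180) / 0.167625 = 435.175 / 0.167625 ≈ 2596.12
  x_4 = (0.229500·1100 + 0.198000·260 + 0.211500·840 + 0.319500·180) / 0.167625 = 539.10 / 0.167625 ≈ 3216.11

x_2 = 1725.43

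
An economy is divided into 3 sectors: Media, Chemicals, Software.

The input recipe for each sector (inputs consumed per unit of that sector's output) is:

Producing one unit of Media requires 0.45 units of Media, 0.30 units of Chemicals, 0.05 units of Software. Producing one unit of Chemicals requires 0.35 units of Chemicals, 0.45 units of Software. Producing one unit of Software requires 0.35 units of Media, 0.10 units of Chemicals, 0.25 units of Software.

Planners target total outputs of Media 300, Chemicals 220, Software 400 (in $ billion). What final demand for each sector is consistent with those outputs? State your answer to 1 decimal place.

d_1 = 25.0, d_2 = 13.0, d_3 = 186.0

I − A =
  [   0.55     0.00    -0.35]
  [  -0.30     0.65    -0.10]
  [  -0.05    -0.45     0.75]
d = (I − A) x:
  d_1 = (+0.55)·300 + (+0.00)·220 + (-0.35)·400 = 25.0
  d_2 = (-0.30)·300 + (+0.65)·220 + (-0.10)·400 = 13.0
  d_3 = (-0.05)·300 + (-0.45)·220 + (+0.75)·400 = 186.0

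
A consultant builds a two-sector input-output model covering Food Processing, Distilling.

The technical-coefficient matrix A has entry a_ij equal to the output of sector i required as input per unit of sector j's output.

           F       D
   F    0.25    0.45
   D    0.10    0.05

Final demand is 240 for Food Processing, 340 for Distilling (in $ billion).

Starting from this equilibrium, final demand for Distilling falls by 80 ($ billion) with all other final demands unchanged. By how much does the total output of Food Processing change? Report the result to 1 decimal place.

Δx_F = -53.9

I − A =
  [   0.75    -0.45]
  [  -0.10     0.95]
det(I−A) = (0.75)(0.95) − (-0.45)(-0.10) = 0.6675
adj(I−A) = [[0.95, 0.45], [0.10, 0.75]]
(I − A)⁻¹ = adj(I−A) / det(I−A) ≈
  [   1.4232     0.6742]
  [   0.1498     1.1236]
Δx = (I − A)⁻¹ Δd with Δd having -80 in the Distilling component and 0 elsewhere.
So Δx_F = L_FD · (-80), where L_FD = adj(I−A)_FD / det(I−A) = 0.45 / 0.6675.
Δx_F = 0.45 × (-80) / 0.6675 = -36.00 / 0.6675 ≈ -53.9.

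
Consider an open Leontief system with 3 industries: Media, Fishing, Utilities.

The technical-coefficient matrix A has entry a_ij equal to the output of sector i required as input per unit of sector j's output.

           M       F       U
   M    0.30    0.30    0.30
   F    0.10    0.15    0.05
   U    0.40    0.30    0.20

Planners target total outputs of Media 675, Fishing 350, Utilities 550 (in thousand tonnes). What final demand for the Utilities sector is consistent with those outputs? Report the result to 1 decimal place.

I − A =
  [   0.70    -0.30    -0.30]
  [  -0.10     0.85    -0.05]
  [  -0.40    -0.30     0.80]
d = (I − A) x:
  d_M = (+0.70)·675 + (-0.30)·350 + (-0.30)·550 = 202.5
  d_F = (-0.10)·675 + (+0.85)·350 + (-0.05)·550 = 202.5
  d_U = (-0.40)·675 + (-0.30)·350 + (+0.80)·550 = 65.0

d_U = 65.0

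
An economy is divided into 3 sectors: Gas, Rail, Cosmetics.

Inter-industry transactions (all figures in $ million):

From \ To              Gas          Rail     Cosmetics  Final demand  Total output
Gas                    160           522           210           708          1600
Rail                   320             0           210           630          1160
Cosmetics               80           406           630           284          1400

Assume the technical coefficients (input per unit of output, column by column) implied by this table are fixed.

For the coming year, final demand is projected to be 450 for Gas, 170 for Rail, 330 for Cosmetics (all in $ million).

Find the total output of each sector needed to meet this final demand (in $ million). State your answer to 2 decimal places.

Technical coefficients a_ij = z_ij / X_j:
  a_GG = 160/1600 = 0.10, a_RG = 320/1600 = 0.20, a_CG = 80/1600 = 0.05
  a_GR = 522/1160 = 0.45, a_RR = 0/1160 = 0.00, a_CR = 406/1160 = 0.35
  a_GC = 210/1400 = 0.15, a_RC = 210/1400 = 0.15, a_CC = 630/1400 = 0.45
I − A =
  [   0.90    -0.45    -0.15]
  [  -0.20     1.00    -0.15]
  [  -0.05    -0.35     0.55]
Cofactors of I−A, C_ij = (−1)^(i+j)·(minor ij) (rows/columns in the sector order above):
  C_11 = (1.00)(0.55) − (-0.15)(-0.35) = 0.4975
  C_12 = −[(-0.20)(0.55) − (-0.15)(-0.05)] = 0.1175
  C_13 = (-0.20)(-0.35) − (1.00)(-0.05) = 0.1200
  C_21 = −[(-0.45)(0.55) − (-0.15)(-0.35)] = 0.3000
  C_22 = (0.90)(0.55) − (-0.15)(-0.05) = 0.4875
  C_23 = −[(0.90)(-0.35) − (-0.45)(-0.05)] = 0.3375
  C_31 = (-0.45)(-0.15) − (-0.15)(1.00) = 0.2175
  C_32 = −[(0.90)(-0.15) − (-0.15)(-0.20)] = 0.1650
  C_33 = (0.90)(1.00) − (-0.45)(-0.20) = 0.8100
det(I−A) = Σ_j (I−A)_1j·C_1j = (0.90)(0.4975) + (-0.45)(0.1175) + (-0.15)(0.1200) = 0.376875
adj(I−A) = Cᵀ =
  [ 0.4975   0.3000   0.2175]
  [ 0.1175   0.4875   0.1650]
  [ 0.1200   0.3375   0.8100]
(I − A)⁻¹ = adj(I−A) / det(I−A) ≈
  [   1.3201     0.7960     0.5771]
  [   0.3118     1.2935     0.4378]
  [   0.3184     0.8955     2.1493]
x = (I − A)⁻¹ d = adj(I−A)·d / det(I−A), with det(I−A) = 0.376875:
  x_G = (0.4975·450 + 0.3000·170 + 0.2175·330) / 0.376875 = 346.65 / 0.376875 ≈ 919.80
  x_R = (0.1175·450 + 0.4875·170 + 0.1650·330) / 0.376875 = 190.20 / 0.376875 ≈ 504.68
  x_C = (0.1200·450 + 0.3375·170 + 0.8100·330) / 0.376875 = 378.675 / 0.376875 ≈ 1004.78

x_G = 919.80, x_R = 504.68, x_C = 1004.78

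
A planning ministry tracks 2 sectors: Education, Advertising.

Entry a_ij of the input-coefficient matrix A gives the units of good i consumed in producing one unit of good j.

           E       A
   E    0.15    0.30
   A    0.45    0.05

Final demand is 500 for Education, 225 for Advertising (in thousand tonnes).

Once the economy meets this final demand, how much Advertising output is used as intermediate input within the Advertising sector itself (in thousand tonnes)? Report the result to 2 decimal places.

z_AA = 30.95

I − A =
  [   0.85    -0.30]
  [  -0.45     0.95]
det(I−A) = (0.85)(0.95) − (-0.30)(-0.45) = 0.6725
adj(I−A) = [[0.95, 0.30], [0.45, 0.85]]
(I − A)⁻¹ = adj(I−A) / det(I−A) ≈
  [   1.4126     0.4461]
  [   0.6691     1.2639]
First solve x = (I − A)⁻¹ d = adj(I−A)·d / det(I−A); in particular x_A = (0.45·500 + 0.85·225) / 0.6725 = 416.25 / 0.6725 ≈ 618.9591.
Intermediate flow from A to A: z_AA = a_AA · x_A = 0.05 × 416.25 / 0.6725 = 20.8125 / 0.6725 ≈ 30.95.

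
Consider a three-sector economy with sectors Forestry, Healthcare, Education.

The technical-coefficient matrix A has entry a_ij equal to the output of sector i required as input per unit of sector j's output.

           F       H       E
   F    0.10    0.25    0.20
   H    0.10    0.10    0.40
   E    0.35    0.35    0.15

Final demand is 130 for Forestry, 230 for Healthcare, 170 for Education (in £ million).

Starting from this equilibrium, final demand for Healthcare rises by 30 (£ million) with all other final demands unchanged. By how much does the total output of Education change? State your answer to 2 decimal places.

I − A =
  [   0.90    -0.25    -0.20]
  [  -0.10     0.90    -0.40]
  [  -0.35    -0.35     0.85]
Cofactors of I−A, C_ij = (−1)^(i+j)·(minor ij) (rows/columns in the sector order above):
  C_11 = (0.90)(0.85) − (-0.40)(-0.35) = 0.6250
  C_12 = −[(-0.10)(0.85) − (-0.40)(-0.35)] = 0.2250
  C_13 = (-0.10)(-0.35) − (0.90)(-0.35) = 0.3500
  C_21 = −[(-0.25)(0.85) − (-0.20)(-0.35)] = 0.2825
  C_22 = (0.90)(0.85) − (-0.20)(-0.35) = 0.6950
  C_23 = −[(0.90)(-0.35) − (-0.25)(-0.35)] = 0.4025
  C_31 = (-0.25)(-0.40) − (-0.20)(0.90) = 0.2800
  C_32 = −[(0.90)(-0.40) − (-0.20)(-0.10)] = 0.3800
  C_33 = (0.90)(0.90) − (-0.25)(-0.10) = 0.7850
det(I−A) = Σ_j (I−A)_1j·C_1j = (0.90)(0.6250) + (-0.25)(0.2250) + (-0.20)(0.3500) = 0.43625
adj(I−A) = Cᵀ =
  [ 0.6250   0.2825   0.2800]
  [ 0.2250   0.6950   0.3800]
  [ 0.3500   0.4025   0.7850]
(I − A)⁻¹ = adj(I−A) / det(I−A) ≈
  [   1.4327     0.6476     0.6418]
  [   0.5158     1.5931     0.8711]
  [   0.8023     0.9226     1.7994]
Δx = (I − A)⁻¹ Δd with Δd having +30 in the Healthcare component and 0 elsewhere.
So Δx_E = L_EH · (+30), where L_EH = adj(I−A)_EH / det(I−A) = 0.4025 / 0.43625.
Δx_E = 0.4025 × (+30) / 0.43625 = 12.075 / 0.43625 ≈ 27.68.

Δx_E = 27.68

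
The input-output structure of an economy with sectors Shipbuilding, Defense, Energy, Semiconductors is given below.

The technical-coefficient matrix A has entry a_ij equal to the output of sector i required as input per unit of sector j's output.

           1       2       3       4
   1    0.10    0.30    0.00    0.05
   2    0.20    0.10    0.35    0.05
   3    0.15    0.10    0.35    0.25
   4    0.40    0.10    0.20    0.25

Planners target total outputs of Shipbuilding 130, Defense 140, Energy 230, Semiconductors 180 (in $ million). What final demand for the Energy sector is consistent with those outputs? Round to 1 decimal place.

I − A =
  [   0.90    -0.30     0.00    -0.05]
  [  -0.20     0.90    -0.35    -0.05]
  [  -0.15    -0.10     0.65    -0.25]
  [  -0.40    -0.10    -0.20     0.75]
d = (I − A) x:
  d_1 = (+0.90)·130 + (-0.30)·140 + (+0.00)·230 + (-0.05)·180 = 66.0
  d_2 = (-0.20)·130 + (+0.90)·140 + (-0.35)·230 + (-0.05)·180 = 10.5
  d_3 = (-0.15)·130 + (-0.10)·140 + (+0.65)·230 + (-0.25)·180 = 71.0
  d_4 = (-0.40)·130 + (-0.10)·140 + (-0.20)·230 + (+0.75)·180 = 23.0

d_3 = 71.0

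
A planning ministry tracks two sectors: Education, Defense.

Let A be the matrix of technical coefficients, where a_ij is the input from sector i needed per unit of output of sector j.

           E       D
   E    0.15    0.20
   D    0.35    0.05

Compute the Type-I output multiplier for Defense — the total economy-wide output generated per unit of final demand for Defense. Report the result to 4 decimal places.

I − A =
  [   0.85    -0.20]
  [  -0.35     0.95]
det(I−A) = (0.85)(0.95) − (-0.20)(-0.35) = 0.7375
adj(I−A) = [[0.95, 0.20], [0.35, 0.85]]
(I − A)⁻¹ = adj(I−A) / det(I−A) ≈
  [   1.28814     0.27119]
  [   0.47458     1.15254]
The output multiplier for sector j is the column-j sum of the Leontief inverse (I − A)⁻¹ = adj(I−A) / det(I−A).
Column D of adj(I−A): (0.20, 0.85); det(I−A) = 0.7375.
m_D = (0.20 + 0.85) / 0.7375 = 1.05 / 0.7375 ≈ 1.4237.

m_D = 1.4237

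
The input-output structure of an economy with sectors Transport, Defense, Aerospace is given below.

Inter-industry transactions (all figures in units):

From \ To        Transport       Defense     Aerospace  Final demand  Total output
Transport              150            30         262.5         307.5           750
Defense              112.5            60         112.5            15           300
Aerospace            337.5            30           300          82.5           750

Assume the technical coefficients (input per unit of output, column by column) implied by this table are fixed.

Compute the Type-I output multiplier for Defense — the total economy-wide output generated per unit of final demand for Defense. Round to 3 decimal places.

m_2 = 2.411

Technical coefficients a_ij = z_ij / X_j:
  a_11 = 150/750 = 0.20, a_21 = 112.5/750 = 0.15, a_31 = 337.5/750 = 0.45
  a_12 = 30/300 = 0.10, a_22 = 60/300 = 0.20, a_32 = 30/300 = 0.10
  a_13 = 262.5/750 = 0.35, a_23 = 112.5/750 = 0.15, a_33 = 300/750 = 0.40
I − A =
  [   0.80    -0.10    -0.35]
  [  -0.15     0.80    -0.15]
  [  -0.45    -0.10     0.60]
Cofactors of I−A, C_ij = (−1)^(i+j)·(minor ij) (rows/columns in the sector order above):
  C_11 = (0.80)(0.60) − (-0.15)(-0.10) = 0.4650
  C_12 = −[(-0.15)(0.60) − (-0.15)(-0.45)] = 0.1575
  C_13 = (-0.15)(-0.10) − (0.80)(-0.45) = 0.3750
  C_21 = −[(-0.10)(0.60) − (-0.35)(-0.10)] = 0.0950
  C_22 = (0.80)(0.60) − (-0.35)(-0.45) = 0.3225
  C_23 = −[(0.80)(-0.10) − (-0.10)(-0.45)] = 0.1250
  C_31 = (-0.10)(-0.15) − (-0.35)(0.80) = 0.2950
  C_32 = −[(0.80)(-0.15) − (-0.35)(-0.15)] = 0.1725
  C_33 = (0.80)(0.80) − (-0.10)(-0.15) = 0.6250
det(I−A) = Σ_j (I−A)_1j·C_1j = (0.80)(0.4650) + (-0.10)(0.1575) + (-0.35)(0.3750) = 0.2250
adj(I−A) = Cᵀ =
  [ 0.4650   0.0950   0.2950]
  [ 0.1575   0.3225   0.1725]
  [ 0.3750   0.1250   0.6250]
(I − A)⁻¹ = adj(I−A) / det(I−A) ≈
  [   2.0667     0.4222     1.3111]
  [   0.7000     1.4333     0.7667]
  [   1.6667     0.5556     2.7778]
The output multiplier for sector j is the column-j sum of the Leontief inverse (I − A)⁻¹ = adj(I−A) / det(I−A).
Column 2 of adj(I−A): (0.0950, 0.3225, 0.1250); det(I−A) = 0.2250.
m_2 = (0.0950 + 0.3225 + 0.1250) / 0.2250 = 0.5425 / 0.2250 ≈ 2.411.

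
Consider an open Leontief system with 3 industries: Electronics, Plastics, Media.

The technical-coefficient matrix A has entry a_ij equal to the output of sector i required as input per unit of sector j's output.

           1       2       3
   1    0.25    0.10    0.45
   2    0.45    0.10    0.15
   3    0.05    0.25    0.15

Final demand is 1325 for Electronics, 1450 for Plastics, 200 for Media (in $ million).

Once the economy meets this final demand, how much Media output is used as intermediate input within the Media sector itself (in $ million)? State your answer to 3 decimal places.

z_33 = 211.295

I − A =
  [   0.75    -0.10    -0.45]
  [  -0.45     0.90    -0.15]
  [  -0.05    -0.25     0.85]
Cofactors of I−A, C_ij = (−1)^(i+j)·(minor ij) (rows/columns in the sector order above):
  C_11 = (0.90)(0.85) − (-0.15)(-0.25) = 0.7275
  C_12 = −[(-0.45)(0.85) − (-0.15)(-0.05)] = 0.3900
  C_13 = (-0.45)(-0.25) − (0.90)(-0.05) = 0.1575
  C_21 = −[(-0.10)(0.85) − (-0.45)(-0.25)] = 0.1975
  C_22 = (0.75)(0.85) − (-0.45)(-0.05) = 0.6150
  C_23 = −[(0.75)(-0.25) − (-0.10)(-0.05)] = 0.1925
  C_31 = (-0.10)(-0.15) − (-0.45)(0.90) = 0.4200
  C_32 = −[(0.75)(-0.15) − (-0.45)(-0.45)] = 0.3150
  C_33 = (0.75)(0.90) − (-0.10)(-0.45) = 0.6300
det(I−A) = Σ_j (I−A)_1j·C_1j = (0.75)(0.7275) + (-0.10)(0.3900) + (-0.45)(0.1575) = 0.43575
adj(I−A) = Cᵀ =
  [ 0.7275   0.1975   0.4200]
  [ 0.3900   0.6150   0.3150]
  [ 0.1575   0.1925   0.6300]
(I − A)⁻¹ = adj(I−A) / det(I−A) ≈
  [   1.6695     0.4532     0.9639]
  [   0.8950     1.4114     0.7229]
  [   0.3614     0.4418     1.4458]
First solve x = (I − A)⁻¹ d = adj(I−A)·d / det(I−A); in particular x_3 = (0.1575·1325 + 0.1925·1450 + 0.6300·200) / 0.43575 = 613.8125 / 0.43575 ≈ 1408.63454.
Intermediate flow from 3 to 3: z_33 = a_33 · x_3 = 0.15 × 613.8125 / 0.43575 = 92.071875 / 0.43575 ≈ 211.295.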